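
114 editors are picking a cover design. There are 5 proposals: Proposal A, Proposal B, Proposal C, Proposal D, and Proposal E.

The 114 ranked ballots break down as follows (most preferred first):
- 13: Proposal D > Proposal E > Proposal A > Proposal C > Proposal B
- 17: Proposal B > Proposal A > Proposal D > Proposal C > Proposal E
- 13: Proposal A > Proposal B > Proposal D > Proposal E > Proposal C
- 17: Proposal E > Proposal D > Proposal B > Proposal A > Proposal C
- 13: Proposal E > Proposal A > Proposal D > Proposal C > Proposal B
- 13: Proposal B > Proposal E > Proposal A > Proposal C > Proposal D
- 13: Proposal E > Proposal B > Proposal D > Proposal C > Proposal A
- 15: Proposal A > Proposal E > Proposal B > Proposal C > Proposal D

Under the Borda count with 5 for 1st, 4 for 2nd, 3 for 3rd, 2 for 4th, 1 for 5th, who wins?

Proposal A: 13×3 + 17×4 + 13×5 + 17×2 + 13×4 + 13×3 + 13×1 + 15×5 = 385
Proposal B: 13×1 + 17×5 + 13×4 + 17×3 + 13×1 + 13×5 + 13×4 + 15×3 = 376
Proposal C: 13×2 + 17×2 + 13×1 + 17×1 + 13×2 + 13×2 + 13×2 + 15×2 = 198
Proposal D: 13×5 + 17×3 + 13×3 + 17×4 + 13×3 + 13×1 + 13×3 + 15×1 = 329
Proposal E: 13×4 + 17×1 + 13×2 + 17×5 + 13×5 + 13×4 + 13×5 + 15×4 = 422

Proposal E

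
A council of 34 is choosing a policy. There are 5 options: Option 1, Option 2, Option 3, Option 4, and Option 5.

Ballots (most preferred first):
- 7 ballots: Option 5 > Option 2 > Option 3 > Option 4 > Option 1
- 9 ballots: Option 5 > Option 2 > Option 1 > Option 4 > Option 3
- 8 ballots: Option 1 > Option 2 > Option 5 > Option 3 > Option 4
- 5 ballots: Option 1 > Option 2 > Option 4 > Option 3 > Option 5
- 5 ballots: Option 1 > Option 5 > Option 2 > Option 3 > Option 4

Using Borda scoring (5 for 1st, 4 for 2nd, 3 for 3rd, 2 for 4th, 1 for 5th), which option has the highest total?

Option 2

Option 1: 7×1 + 9×3 + 8×5 + 5×5 + 5×5 = 124
Option 2: 7×4 + 9×4 + 8×4 + 5×4 + 5×3 = 131
Option 3: 7×3 + 9×1 + 8×2 + 5×2 + 5×2 = 66
Option 4: 7×2 + 9×2 + 8×1 + 5×3 + 5×1 = 60
Option 5: 7×5 + 9×5 + 8×3 + 5×1 + 5×4 = 129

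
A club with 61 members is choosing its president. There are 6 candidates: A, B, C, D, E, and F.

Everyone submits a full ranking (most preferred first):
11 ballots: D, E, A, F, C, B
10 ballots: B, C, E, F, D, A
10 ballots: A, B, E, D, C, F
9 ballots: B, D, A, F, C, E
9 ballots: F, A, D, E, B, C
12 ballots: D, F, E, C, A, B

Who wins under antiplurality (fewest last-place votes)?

D

Last-place votes: A 10, B 23, C 9, D 0, E 9, F 10.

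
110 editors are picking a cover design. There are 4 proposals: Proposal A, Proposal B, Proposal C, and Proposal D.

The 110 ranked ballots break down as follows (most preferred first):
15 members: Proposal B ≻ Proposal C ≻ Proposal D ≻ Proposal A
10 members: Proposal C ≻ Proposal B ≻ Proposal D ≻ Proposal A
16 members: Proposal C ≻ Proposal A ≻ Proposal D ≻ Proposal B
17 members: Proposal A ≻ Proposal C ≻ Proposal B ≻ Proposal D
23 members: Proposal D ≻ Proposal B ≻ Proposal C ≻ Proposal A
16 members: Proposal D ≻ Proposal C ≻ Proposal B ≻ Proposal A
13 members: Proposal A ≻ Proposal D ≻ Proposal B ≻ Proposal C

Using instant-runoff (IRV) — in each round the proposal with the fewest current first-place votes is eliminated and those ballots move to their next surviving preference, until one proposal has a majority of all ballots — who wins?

Round 1: Proposal A 30, Proposal B 15, Proposal C 26, Proposal D 39. Proposal B eliminated.
Round 2: Proposal A 30, Proposal C 41, Proposal D 39. Proposal A eliminated.
Round 3: Proposal C 58, Proposal D 52. Proposal C has a majority (≥56).

Proposal C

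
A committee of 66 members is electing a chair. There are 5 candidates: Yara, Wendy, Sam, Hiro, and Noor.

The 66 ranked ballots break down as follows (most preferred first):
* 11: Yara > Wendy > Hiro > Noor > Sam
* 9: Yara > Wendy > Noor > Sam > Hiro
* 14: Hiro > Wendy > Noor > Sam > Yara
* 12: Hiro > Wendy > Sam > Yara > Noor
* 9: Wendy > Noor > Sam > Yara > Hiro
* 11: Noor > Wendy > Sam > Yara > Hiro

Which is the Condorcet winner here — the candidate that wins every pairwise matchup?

Wendy vs Yara: 46–20
Wendy vs Sam: 66–0
Wendy vs Hiro: 40–26
Wendy vs Noor: 55–11
Wendy beats every other candidate.

Wendy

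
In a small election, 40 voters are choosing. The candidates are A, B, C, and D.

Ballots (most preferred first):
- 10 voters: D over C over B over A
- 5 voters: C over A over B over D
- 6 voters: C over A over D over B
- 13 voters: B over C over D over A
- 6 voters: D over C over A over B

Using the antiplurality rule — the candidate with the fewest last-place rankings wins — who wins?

C

Last-place votes: A 23, B 12, C 0, D 5.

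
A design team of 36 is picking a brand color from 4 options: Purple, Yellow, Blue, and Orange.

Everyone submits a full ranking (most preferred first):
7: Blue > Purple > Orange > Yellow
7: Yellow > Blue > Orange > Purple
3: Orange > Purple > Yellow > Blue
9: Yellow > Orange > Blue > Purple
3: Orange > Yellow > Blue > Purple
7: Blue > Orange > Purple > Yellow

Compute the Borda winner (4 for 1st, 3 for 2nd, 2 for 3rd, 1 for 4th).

Purple: 7×3 + 7×1 + 3×3 + 9×1 + 3×1 + 7×2 = 63
Yellow: 7×1 + 7×4 + 3×2 + 9×4 + 3×3 + 7×1 = 93
Blue: 7×4 + 7×3 + 3×1 + 9×2 + 3×2 + 7×4 = 104
Orange: 7×2 + 7×2 + 3×4 + 9×3 + 3×4 + 7×3 = 100

Blue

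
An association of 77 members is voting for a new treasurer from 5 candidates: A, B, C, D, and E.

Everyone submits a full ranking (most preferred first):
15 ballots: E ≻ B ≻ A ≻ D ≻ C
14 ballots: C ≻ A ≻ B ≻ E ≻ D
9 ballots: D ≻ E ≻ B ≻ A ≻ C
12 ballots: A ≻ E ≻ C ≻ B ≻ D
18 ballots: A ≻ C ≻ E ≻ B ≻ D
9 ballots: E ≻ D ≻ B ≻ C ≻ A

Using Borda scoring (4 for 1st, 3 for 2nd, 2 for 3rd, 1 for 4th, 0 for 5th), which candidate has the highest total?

A: 15×2 + 14×3 + 9×1 + 12×4 + 18×4 + 9×0 = 201
B: 15×3 + 14×2 + 9×2 + 12×1 + 18×1 + 9×2 = 139
C: 15×0 + 14×4 + 9×0 + 12×2 + 18×3 + 9×1 = 143
D: 15×1 + 14×0 + 9×4 + 12×0 + 18×0 + 9×3 = 78
E: 15×4 + 14×1 + 9×3 + 12×3 + 18×2 + 9×4 = 209

E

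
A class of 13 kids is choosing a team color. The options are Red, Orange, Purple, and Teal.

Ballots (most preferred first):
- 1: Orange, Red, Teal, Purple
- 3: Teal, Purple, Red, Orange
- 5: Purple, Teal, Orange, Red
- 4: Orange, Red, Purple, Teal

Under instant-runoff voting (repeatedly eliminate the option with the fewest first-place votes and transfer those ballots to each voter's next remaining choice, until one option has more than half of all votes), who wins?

Purple

Round 1: Red 0, Orange 5, Purple 5, Teal 3. Red eliminated.
Round 2: Orange 5, Purple 5, Teal 3. Teal eliminated.
Round 3: Orange 5, Purple 8. Purple has a majority (≥7).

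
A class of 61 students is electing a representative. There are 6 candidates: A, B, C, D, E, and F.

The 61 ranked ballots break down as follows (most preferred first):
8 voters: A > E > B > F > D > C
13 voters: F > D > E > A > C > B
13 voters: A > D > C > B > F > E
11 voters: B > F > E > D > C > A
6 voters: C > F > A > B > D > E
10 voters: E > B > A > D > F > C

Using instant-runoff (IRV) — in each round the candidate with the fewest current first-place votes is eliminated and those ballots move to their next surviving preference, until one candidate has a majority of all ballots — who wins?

Round 1: A 21, B 11, C 6, D 0, E 10, F 13. D eliminated.
Round 2: A 21, B 11, C 6, E 10, F 13. C eliminated.
Round 3: A 21, B 11, E 10, F 19. E eliminated.
Round 4: A 21, B 21, F 19. F eliminated.
Round 5: A 40, B 21. A has a majority (≥31).

A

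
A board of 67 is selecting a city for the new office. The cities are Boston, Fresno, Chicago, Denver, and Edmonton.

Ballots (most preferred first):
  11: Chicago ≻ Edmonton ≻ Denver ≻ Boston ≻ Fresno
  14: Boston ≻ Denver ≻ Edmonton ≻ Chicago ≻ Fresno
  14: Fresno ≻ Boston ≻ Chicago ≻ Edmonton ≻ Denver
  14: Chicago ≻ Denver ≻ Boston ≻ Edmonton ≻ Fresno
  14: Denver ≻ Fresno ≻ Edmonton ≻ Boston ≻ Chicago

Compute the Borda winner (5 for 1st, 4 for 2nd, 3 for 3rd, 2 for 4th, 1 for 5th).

Boston: 11×2 + 14×5 + 14×4 + 14×3 + 14×2 = 218
Fresno: 11×1 + 14×1 + 14×5 + 14×1 + 14×4 = 165
Chicago: 11×5 + 14×2 + 14×3 + 14×5 + 14×1 = 209
Denver: 11×3 + 14×4 + 14×1 + 14×4 + 14×5 = 229
Edmonton: 11×4 + 14×3 + 14×2 + 14×2 + 14×3 = 184

Denver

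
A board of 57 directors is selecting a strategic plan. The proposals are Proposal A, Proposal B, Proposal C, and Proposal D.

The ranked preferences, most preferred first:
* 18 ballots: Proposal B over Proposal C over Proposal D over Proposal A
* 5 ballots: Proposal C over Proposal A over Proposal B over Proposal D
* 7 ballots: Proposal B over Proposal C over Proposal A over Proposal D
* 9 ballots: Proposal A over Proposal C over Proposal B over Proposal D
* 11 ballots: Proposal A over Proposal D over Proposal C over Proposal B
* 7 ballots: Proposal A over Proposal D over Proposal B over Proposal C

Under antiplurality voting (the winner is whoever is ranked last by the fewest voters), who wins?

Proposal C

Last-place votes: Proposal A 18, Proposal B 11, Proposal C 7, Proposal D 21.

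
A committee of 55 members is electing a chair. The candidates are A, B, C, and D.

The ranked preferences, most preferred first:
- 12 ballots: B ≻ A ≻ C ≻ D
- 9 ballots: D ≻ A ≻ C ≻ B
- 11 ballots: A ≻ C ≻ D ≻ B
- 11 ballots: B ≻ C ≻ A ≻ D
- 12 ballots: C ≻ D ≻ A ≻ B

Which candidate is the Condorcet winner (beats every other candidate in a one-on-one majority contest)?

A vs B: 32–23
A vs C: 32–23
A vs D: 34–21
A beats every other candidate.

A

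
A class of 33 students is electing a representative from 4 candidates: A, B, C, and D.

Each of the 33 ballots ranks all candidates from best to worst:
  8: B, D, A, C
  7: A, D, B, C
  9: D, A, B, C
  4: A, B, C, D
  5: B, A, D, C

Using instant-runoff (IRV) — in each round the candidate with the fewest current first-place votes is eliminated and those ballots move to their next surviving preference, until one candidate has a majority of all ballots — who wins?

Round 1: A 11, B 13, C 0, D 9. C eliminated.
Round 2: A 11, B 13, D 9. D eliminated.
Round 3: A 20, B 13. A has a majority (≥17).

A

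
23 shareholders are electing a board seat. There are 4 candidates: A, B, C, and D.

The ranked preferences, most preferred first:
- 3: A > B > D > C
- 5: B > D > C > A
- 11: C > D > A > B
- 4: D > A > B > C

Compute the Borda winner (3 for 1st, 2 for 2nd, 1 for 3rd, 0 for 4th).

A: 3×3 + 5×0 + 11×1 + 4×2 = 28
B: 3×2 + 5×3 + 11×0 + 4×1 = 25
C: 3×0 + 5×1 + 11×3 + 4×0 = 38
D: 3×1 + 5×2 + 11×2 + 4×3 = 47

D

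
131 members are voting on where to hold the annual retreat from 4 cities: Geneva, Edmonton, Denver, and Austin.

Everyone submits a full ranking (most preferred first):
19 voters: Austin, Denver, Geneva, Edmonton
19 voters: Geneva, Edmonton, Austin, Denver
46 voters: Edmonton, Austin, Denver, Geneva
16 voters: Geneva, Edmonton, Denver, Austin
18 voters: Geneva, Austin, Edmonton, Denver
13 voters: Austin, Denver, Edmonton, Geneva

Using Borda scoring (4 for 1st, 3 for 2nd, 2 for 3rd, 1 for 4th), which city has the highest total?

Geneva: 19×2 + 19×4 + 46×1 + 16×4 + 18×4 + 13×1 = 309
Edmonton: 19×1 + 19×3 + 46×4 + 16×3 + 18×2 + 13×2 = 370
Denver: 19×3 + 19×1 + 46×2 + 16×2 + 18×1 + 13×3 = 257
Austin: 19×4 + 19×2 + 46×3 + 16×1 + 18×3 + 13×4 = 374

Austin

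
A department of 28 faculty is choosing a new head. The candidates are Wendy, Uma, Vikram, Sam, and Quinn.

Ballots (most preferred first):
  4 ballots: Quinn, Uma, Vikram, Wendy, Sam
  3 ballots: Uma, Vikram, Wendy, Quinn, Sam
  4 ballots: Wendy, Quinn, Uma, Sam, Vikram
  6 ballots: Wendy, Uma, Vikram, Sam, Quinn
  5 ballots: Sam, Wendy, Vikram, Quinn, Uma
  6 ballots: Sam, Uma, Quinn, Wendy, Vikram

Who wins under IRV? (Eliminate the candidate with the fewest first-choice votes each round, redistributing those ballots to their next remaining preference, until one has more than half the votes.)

Round 1: Wendy 10, Uma 3, Vikram 0, Sam 11, Quinn 4. Vikram eliminated.
Round 2: Wendy 10, Uma 3, Sam 11, Quinn 4. Uma eliminated.
Round 3: Wendy 13, Sam 11, Quinn 4. Quinn eliminated.
Round 4: Wendy 17, Sam 11. Wendy has a majority (≥15).

Wendy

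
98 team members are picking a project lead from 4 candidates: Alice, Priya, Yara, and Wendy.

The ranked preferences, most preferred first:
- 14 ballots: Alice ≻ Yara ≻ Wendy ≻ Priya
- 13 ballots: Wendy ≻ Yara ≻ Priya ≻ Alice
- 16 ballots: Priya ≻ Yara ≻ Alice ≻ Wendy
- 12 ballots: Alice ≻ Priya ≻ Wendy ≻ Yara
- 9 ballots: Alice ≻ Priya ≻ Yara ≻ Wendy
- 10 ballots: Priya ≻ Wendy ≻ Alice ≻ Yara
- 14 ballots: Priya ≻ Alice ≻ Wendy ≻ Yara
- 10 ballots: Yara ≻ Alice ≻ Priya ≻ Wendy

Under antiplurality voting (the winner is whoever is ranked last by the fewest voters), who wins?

Last-place votes: Alice 13, Priya 14, Yara 36, Wendy 35.

Alice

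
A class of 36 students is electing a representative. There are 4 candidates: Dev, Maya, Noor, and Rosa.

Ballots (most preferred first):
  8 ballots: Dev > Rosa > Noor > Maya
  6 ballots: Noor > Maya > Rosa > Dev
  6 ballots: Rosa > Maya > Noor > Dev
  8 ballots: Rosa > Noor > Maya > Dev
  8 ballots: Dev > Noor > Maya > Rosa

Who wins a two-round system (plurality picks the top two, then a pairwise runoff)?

Rosa

Round 1 first-place votes: Dev 16, Maya 0, Noor 6, Rosa 14. Dev and Rosa advance.
Runoff: Dev is ranked above Rosa on 16 ballots, Rosa above Dev on 20.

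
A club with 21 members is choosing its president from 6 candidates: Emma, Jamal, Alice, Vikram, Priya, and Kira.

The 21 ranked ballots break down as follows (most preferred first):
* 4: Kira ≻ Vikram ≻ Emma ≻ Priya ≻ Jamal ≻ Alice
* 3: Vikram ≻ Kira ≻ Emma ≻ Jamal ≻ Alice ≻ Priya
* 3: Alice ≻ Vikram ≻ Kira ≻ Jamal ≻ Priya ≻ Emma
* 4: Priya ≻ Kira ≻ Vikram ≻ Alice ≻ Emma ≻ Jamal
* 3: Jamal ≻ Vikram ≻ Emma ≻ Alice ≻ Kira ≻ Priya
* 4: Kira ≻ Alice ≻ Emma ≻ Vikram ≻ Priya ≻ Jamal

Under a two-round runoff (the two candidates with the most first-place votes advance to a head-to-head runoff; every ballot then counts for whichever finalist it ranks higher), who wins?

Kira

Round 1 first-place votes: Emma 0, Jamal 3, Alice 3, Vikram 3, Priya 4, Kira 8. Kira and Priya advance.
Runoff: Kira is ranked above Priya on 17 ballots, Priya above Kira on 4.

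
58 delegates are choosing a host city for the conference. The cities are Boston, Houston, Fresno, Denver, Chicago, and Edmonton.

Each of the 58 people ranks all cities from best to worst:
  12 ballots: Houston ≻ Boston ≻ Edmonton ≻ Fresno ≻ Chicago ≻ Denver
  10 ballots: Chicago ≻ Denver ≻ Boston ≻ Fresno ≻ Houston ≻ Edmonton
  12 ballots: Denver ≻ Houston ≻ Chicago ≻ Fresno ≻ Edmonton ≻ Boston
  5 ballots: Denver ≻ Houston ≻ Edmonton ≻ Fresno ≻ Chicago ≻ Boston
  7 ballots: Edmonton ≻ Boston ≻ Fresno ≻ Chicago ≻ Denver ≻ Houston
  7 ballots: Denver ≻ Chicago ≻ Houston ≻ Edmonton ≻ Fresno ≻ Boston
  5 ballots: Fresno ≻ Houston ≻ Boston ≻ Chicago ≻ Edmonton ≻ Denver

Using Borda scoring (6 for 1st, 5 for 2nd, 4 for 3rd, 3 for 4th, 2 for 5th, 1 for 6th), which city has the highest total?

Boston: 12×5 + 10×4 + 12×1 + 5×1 + 7×5 + 7×1 + 5×4 = 179
Houston: 12×6 + 10×2 + 12×5 + 5×5 + 7×1 + 7×4 + 5×5 = 237
Fresno: 12×3 + 10×3 + 12×3 + 5×3 + 7×4 + 7×2 + 5×6 = 189
Denver: 12×1 + 10×5 + 12×6 + 5×6 + 7×2 + 7×6 + 5×1 = 225
Chicago: 12×2 + 10×6 + 12×4 + 5×2 + 7×3 + 7×5 + 5×3 = 213
Edmonton: 12×4 + 10×1 + 12×2 + 5×4 + 7×6 + 7×3 + 5×2 = 175

Houston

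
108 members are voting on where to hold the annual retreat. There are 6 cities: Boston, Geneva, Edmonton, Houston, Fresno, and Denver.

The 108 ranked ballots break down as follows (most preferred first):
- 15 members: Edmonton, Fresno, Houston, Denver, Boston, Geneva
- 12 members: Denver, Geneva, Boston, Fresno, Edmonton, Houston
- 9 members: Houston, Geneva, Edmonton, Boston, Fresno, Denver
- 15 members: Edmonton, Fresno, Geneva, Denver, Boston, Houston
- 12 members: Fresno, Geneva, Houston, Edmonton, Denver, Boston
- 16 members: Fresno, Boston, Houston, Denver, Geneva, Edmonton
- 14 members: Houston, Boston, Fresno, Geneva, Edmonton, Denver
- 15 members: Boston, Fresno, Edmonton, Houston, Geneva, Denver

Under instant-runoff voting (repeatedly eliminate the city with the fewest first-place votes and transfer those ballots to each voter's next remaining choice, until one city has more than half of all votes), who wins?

Round 1: Boston 15, Geneva 0, Edmonton 30, Houston 23, Fresno 28, Denver 12. Geneva eliminated.
Round 2: Boston 15, Edmonton 30, Houston 23, Fresno 28, Denver 12. Denver eliminated.
Round 3: Boston 27, Edmonton 30, Houston 23, Fresno 28. Houston eliminated.
Round 4: Boston 41, Edmonton 39, Fresno 28. Fresno eliminated.
Round 5: Boston 57, Edmonton 51. Boston has a majority (≥55).

Boston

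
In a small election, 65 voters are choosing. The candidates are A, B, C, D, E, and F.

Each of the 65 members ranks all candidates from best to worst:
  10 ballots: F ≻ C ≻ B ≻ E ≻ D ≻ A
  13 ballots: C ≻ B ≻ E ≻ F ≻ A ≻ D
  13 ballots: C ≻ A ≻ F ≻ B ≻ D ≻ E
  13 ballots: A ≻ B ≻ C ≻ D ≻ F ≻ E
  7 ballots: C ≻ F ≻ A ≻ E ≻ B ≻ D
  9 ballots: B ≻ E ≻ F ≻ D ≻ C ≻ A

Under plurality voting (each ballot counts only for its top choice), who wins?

First-place votes: A 13, B 9, C 33, D 0, E 0, F 10.

C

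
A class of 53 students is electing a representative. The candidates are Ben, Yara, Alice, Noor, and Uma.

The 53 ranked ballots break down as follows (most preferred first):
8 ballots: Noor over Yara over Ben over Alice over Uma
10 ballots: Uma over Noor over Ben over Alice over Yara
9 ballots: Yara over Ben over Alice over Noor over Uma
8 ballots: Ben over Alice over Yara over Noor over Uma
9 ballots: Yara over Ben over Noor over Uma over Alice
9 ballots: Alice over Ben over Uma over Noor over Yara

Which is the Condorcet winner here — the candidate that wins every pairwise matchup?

Ben

Ben vs Yara: 27–26
Ben vs Alice: 44–9
Ben vs Noor: 35–18
Ben vs Uma: 43–10
Ben beats every other candidate.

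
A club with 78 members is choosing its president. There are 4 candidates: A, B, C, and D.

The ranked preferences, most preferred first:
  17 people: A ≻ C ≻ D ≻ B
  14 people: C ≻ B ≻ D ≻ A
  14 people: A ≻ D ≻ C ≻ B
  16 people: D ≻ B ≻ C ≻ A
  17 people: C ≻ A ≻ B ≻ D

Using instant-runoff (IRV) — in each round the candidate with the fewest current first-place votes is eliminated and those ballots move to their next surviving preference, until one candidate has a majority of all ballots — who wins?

Round 1: A 31, B 0, C 31, D 16. B eliminated.
Round 2: A 31, C 31, D 16. D eliminated.
Round 3: A 31, C 47. C has a majority (≥40).

C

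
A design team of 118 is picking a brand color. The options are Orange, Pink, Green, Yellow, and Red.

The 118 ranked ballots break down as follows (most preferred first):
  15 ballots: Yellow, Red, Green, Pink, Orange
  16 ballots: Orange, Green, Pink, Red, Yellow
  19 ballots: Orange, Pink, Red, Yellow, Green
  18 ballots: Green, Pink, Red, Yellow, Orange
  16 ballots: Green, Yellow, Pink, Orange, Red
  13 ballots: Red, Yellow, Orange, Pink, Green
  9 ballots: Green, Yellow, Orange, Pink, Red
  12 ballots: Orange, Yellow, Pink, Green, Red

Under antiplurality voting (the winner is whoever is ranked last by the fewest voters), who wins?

Last-place votes: Orange 33, Pink 0, Green 32, Yellow 16, Red 37.

Pink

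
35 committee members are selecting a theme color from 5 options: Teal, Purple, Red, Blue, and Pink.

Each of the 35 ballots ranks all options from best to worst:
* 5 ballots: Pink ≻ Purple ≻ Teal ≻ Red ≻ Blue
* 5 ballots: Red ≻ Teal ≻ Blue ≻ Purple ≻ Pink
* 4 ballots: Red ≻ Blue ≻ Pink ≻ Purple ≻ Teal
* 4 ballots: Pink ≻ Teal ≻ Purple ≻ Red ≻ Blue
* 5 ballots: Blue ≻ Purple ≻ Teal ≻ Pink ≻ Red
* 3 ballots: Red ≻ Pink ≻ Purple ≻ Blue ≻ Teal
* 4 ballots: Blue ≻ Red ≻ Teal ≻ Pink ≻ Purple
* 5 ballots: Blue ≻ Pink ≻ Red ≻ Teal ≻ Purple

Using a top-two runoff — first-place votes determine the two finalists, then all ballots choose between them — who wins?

Red

Round 1 first-place votes: Teal 0, Purple 0, Red 12, Blue 14, Pink 9. Blue and Red advance.
Runoff: Blue is ranked above Red on 14 ballots, Red above Blue on 21.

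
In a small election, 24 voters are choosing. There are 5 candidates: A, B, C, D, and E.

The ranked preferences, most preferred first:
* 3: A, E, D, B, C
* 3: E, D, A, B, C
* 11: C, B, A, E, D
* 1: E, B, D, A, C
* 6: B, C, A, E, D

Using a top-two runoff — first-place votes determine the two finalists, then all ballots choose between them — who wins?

B

Round 1 first-place votes: A 3, B 6, C 11, D 0, E 4. C and B advance.
Runoff: C is ranked above B on 11 ballots, B above C on 13.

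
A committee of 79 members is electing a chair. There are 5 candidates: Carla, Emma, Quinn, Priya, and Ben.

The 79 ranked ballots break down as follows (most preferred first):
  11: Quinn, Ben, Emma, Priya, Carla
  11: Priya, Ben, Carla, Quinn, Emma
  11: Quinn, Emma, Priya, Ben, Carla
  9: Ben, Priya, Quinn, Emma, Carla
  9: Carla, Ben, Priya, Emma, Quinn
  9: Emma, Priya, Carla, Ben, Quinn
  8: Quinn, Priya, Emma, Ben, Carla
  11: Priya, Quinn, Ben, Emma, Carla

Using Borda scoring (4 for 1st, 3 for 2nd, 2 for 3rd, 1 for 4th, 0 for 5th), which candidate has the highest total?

Priya

Carla: 11×0 + 11×2 + 11×0 + 9×0 + 9×4 + 9×2 + 8×0 + 11×0 = 76
Emma: 11×2 + 11×0 + 11×3 + 9×1 + 9×1 + 9×4 + 8×2 + 11×1 = 136
Quinn: 11×4 + 11×1 + 11×4 + 9×2 + 9×0 + 9×0 + 8×4 + 11×3 = 182
Priya: 11×1 + 11×4 + 11×2 + 9×3 + 9×2 + 9×3 + 8×3 + 11×4 = 217
Ben: 11×3 + 11×3 + 11×1 + 9×4 + 9×3 + 9×1 + 8×1 + 11×2 = 179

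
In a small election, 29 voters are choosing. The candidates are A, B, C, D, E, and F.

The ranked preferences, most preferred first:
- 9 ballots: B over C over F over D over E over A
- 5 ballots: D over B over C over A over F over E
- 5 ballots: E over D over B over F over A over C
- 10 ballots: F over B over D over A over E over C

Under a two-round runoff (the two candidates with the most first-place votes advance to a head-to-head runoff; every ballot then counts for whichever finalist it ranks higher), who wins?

B

Round 1 first-place votes: A 0, B 9, C 0, D 5, E 5, F 10. F and B advance.
Runoff: F is ranked above B on 10 ballots, B above F on 19.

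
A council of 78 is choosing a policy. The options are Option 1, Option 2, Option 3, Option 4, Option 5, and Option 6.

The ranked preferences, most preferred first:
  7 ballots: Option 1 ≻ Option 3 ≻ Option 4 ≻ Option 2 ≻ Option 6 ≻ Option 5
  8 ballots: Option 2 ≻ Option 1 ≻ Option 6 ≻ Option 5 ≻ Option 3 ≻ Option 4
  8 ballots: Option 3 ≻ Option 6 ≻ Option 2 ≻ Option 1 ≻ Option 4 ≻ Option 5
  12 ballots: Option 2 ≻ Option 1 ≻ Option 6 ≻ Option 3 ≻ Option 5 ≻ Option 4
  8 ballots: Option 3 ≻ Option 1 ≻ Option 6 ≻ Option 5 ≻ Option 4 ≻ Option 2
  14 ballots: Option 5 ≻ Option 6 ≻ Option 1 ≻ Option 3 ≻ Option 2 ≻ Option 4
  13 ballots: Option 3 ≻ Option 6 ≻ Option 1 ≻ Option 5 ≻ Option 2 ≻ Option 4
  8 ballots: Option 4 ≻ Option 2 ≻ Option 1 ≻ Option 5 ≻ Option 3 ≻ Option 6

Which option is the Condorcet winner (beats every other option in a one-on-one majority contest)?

Option 1

Option 1 vs Option 2: 42–36
Option 1 vs Option 3: 49–29
Option 1 vs Option 4: 70–8
Option 1 vs Option 5: 64–14
Option 1 vs Option 6: 43–35
Option 1 beats every other option.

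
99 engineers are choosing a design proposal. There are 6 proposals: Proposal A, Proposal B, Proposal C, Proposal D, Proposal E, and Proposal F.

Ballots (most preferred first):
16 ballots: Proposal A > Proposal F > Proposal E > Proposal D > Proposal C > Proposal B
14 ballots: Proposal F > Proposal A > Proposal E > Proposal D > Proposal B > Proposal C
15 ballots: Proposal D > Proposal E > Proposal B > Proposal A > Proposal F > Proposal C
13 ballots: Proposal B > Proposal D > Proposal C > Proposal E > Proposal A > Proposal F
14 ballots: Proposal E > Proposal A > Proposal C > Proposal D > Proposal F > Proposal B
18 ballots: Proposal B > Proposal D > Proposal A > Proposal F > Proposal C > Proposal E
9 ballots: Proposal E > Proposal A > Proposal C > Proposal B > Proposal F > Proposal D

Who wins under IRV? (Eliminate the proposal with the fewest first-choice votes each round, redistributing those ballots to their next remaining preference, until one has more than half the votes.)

Round 1: Proposal A 16, Proposal B 31, Proposal C 0, Proposal D 15, Proposal E 23, Proposal F 14. Proposal C eliminated.
Round 2: Proposal A 16, Proposal B 31, Proposal D 15, Proposal E 23, Proposal F 14. Proposal F eliminated.
Round 3: Proposal A 30, Proposal B 31, Proposal D 15, Proposal E 23. Proposal D eliminated.
Round 4: Proposal A 30, Proposal B 31, Proposal E 38. Proposal A eliminated.
Round 5: Proposal B 31, Proposal E 68. Proposal E has a majority (≥50).

Proposal E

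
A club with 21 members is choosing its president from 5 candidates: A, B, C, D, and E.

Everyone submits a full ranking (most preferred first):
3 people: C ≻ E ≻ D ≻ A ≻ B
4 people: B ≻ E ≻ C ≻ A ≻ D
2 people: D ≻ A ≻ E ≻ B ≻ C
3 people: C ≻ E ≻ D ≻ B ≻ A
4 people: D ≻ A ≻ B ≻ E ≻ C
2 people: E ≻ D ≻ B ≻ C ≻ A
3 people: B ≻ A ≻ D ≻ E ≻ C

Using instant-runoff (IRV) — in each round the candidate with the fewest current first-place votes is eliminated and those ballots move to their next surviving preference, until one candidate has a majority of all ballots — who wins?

D

Round 1: A 0, B 7, C 6, D 6, E 2. A eliminated.
Round 2: B 7, C 6, D 6, E 2. E eliminated.
Round 3: B 7, C 6, D 8. C eliminated.
Round 4: B 7, D 14. D has a majority (≥11).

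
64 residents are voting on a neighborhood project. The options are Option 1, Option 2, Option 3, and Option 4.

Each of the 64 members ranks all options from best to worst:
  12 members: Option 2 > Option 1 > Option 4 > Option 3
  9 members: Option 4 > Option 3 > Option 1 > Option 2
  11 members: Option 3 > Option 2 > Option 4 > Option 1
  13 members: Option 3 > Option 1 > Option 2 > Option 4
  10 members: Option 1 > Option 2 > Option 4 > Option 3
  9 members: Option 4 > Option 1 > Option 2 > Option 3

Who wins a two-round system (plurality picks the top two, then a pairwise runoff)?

Round 1 first-place votes: Option 1 10, Option 2 12, Option 3 24, Option 4 18. Option 3 and Option 4 advance.
Runoff: Option 3 is ranked above Option 4 on 24 ballots, Option 4 above Option 3 on 40.

Option 4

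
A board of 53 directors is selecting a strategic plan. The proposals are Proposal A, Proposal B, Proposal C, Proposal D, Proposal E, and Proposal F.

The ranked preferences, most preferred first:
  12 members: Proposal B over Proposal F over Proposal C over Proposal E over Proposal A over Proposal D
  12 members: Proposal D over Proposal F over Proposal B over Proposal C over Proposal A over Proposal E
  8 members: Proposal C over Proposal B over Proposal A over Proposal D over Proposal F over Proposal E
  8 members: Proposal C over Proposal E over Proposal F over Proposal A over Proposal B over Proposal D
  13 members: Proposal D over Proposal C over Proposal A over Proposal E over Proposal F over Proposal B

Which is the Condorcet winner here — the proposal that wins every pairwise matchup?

Proposal C vs Proposal A: 53–0
Proposal C vs Proposal B: 29–24
Proposal C vs Proposal D: 28–25
Proposal C vs Proposal E: 53–0
Proposal C vs Proposal F: 29–24
Proposal C beats every other proposal.

Proposal C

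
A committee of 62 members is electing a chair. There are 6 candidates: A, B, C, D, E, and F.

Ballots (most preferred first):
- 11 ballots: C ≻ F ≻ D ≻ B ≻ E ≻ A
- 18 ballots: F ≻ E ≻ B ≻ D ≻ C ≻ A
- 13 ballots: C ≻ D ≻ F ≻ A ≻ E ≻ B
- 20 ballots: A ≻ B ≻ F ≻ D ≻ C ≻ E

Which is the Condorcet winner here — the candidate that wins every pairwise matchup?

F vs A: 42–20
F vs B: 42–20
F vs C: 38–24
F vs D: 49–13
F vs E: 62–0
F beats every other candidate.

F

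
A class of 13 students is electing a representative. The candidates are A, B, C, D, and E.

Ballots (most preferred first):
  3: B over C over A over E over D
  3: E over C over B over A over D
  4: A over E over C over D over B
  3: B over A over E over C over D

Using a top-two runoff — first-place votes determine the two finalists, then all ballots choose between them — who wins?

B

Round 1 first-place votes: A 4, B 6, C 0, D 0, E 3. B and A advance.
Runoff: B is ranked above A on 9 ballots, A above B on 4.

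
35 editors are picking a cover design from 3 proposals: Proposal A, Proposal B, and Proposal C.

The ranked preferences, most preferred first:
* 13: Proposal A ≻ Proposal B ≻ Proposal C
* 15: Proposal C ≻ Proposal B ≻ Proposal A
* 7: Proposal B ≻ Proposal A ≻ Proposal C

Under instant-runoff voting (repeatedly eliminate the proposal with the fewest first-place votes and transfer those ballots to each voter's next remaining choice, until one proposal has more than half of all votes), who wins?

Round 1: Proposal A 13, Proposal B 7, Proposal C 15. Proposal B eliminated.
Round 2: Proposal A 20, Proposal C 15. Proposal A has a majority (≥18).

Proposal A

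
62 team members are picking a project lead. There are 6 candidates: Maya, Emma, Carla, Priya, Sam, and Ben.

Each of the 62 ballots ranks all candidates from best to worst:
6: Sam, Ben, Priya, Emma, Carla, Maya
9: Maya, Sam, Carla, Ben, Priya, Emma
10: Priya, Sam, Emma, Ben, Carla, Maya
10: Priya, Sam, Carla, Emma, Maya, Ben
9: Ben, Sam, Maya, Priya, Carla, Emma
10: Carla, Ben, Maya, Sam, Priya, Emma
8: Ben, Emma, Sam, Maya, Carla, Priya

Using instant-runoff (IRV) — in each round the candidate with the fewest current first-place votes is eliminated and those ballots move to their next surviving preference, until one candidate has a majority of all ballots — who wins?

Round 1: Maya 9, Emma 0, Carla 10, Priya 20, Sam 6, Ben 17. Emma eliminated.
Round 2: Maya 9, Carla 10, Priya 20, Sam 6, Ben 17. Sam eliminated.
Round 3: Maya 9, Carla 10, Priya 20, Ben 23. Maya eliminated.
Round 4: Carla 19, Priya 20, Ben 23. Carla eliminated.
Round 5: Priya 20, Ben 42. Ben has a majority (≥32).

Ben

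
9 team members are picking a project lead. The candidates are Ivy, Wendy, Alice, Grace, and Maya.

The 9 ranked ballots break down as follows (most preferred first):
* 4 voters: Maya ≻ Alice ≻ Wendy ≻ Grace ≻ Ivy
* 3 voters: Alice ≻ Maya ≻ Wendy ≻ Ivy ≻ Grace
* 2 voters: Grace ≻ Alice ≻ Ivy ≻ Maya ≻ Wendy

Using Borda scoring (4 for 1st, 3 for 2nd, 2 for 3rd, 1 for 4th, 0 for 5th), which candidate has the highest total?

Ivy: 4×0 + 3×1 + 2×2 = 7
Wendy: 4×2 + 3×2 + 2×0 = 14
Alice: 4×3 + 3×4 + 2×3 = 30
Grace: 4×1 + 3×0 + 2×4 = 12
Maya: 4×4 + 3×3 + 2×1 = 27

Alice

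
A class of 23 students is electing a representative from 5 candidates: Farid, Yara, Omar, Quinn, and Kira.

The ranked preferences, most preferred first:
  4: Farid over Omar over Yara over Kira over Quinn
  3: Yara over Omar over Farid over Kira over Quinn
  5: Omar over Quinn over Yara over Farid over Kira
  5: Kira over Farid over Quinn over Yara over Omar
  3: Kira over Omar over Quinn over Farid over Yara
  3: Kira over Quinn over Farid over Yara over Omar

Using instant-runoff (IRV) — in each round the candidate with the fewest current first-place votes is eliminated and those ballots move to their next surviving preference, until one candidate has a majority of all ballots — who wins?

Omar

Round 1: Farid 4, Yara 3, Omar 5, Quinn 0, Kira 11. Quinn eliminated.
Round 2: Farid 4, Yara 3, Omar 5, Kira 11. Yara eliminated.
Round 3: Farid 4, Omar 8, Kira 11. Farid eliminated.
Round 4: Omar 12, Kira 11. Omar has a majority (≥12).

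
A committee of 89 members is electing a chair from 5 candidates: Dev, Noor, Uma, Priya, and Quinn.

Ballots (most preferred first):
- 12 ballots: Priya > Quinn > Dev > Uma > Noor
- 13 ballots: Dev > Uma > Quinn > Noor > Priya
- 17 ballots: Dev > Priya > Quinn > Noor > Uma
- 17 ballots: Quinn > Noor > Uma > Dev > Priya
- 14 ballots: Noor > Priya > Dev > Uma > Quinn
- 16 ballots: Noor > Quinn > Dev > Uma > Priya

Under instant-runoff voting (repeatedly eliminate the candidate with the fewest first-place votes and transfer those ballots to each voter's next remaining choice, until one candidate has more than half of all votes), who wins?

Noor

Round 1: Dev 30, Noor 30, Uma 0, Priya 12, Quinn 17. Uma eliminated.
Round 2: Dev 30, Noor 30, Priya 12, Quinn 17. Priya eliminated.
Round 3: Dev 30, Noor 30, Quinn 29. Quinn eliminated.
Round 4: Dev 42, Noor 47. Noor has a majority (≥45).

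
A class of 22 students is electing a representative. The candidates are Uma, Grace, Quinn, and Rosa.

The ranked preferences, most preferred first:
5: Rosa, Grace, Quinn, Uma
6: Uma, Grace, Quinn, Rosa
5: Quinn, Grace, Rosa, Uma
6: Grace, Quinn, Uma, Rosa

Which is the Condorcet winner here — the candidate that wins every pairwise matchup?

Grace vs Uma: 16–6
Grace vs Quinn: 17–5
Grace vs Rosa: 17–5
Grace beats every other candidate.

Grace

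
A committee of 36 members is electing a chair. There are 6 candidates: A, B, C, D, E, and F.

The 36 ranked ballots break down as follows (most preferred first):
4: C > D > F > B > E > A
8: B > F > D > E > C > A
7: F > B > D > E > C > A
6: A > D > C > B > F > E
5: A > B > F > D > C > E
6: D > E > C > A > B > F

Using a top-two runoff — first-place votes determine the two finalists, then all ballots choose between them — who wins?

B

Round 1 first-place votes: A 11, B 8, C 4, D 6, E 0, F 7. A and B advance.
Runoff: A is ranked above B on 17 ballots, B above A on 19.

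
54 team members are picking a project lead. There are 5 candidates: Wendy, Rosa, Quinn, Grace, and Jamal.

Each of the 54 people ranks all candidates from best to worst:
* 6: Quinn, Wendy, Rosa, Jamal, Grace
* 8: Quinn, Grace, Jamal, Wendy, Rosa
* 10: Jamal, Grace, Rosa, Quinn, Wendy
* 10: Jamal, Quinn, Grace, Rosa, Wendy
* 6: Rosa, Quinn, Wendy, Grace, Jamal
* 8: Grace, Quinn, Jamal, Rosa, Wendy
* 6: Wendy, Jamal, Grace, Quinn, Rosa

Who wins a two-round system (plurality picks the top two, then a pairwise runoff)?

Quinn

Round 1 first-place votes: Wendy 6, Rosa 6, Quinn 14, Grace 8, Jamal 20. Jamal and Quinn advance.
Runoff: Jamal is ranked above Quinn on 26 ballots, Quinn above Jamal on 28.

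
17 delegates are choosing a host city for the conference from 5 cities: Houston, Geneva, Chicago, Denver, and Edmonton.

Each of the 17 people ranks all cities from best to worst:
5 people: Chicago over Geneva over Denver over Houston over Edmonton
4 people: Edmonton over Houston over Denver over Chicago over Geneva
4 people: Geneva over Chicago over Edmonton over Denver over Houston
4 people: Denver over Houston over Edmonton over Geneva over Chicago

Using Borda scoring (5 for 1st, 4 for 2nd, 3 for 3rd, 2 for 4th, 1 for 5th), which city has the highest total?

Denver

Houston: 5×2 + 4×4 + 4×1 + 4×4 = 46
Geneva: 5×4 + 4×1 + 4×5 + 4×2 = 52
Chicago: 5×5 + 4×2 + 4×4 + 4×1 = 53
Denver: 5×3 + 4×3 + 4×2 + 4×5 = 55
Edmonton: 5×1 + 4×5 + 4×3 + 4×3 = 49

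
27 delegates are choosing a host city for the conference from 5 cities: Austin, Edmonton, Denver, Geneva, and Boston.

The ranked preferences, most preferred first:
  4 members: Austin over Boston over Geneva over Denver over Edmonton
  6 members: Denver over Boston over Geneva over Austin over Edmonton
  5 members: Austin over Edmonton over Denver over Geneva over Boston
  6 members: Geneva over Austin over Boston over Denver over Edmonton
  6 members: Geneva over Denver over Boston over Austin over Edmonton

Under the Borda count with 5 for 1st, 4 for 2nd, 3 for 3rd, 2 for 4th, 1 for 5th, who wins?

Geneva

Austin: 4×5 + 6×2 + 5×5 + 6×4 + 6×2 = 93
Edmonton: 4×1 + 6×1 + 5×4 + 6×1 + 6×1 = 42
Denver: 4×2 + 6×5 + 5×3 + 6×2 + 6×4 = 89
Geneva: 4×3 + 6×3 + 5×2 + 6×5 + 6×5 = 100
Boston: 4×4 + 6×4 + 5×1 + 6×3 + 6×3 = 81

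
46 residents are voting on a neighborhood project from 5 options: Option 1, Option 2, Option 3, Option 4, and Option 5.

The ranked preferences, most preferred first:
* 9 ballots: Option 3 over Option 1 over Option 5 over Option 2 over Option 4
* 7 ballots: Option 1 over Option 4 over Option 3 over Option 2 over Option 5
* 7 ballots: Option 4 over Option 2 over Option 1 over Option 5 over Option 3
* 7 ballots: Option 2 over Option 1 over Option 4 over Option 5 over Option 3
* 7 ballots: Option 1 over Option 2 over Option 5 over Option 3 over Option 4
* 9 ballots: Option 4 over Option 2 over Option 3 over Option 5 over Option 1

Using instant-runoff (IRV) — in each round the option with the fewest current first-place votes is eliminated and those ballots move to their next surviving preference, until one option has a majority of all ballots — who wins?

Round 1: Option 1 14, Option 2 7, Option 3 9, Option 4 16, Option 5 0. Option 5 eliminated.
Round 2: Option 1 14, Option 2 7, Option 3 9, Option 4 16. Option 2 eliminated.
Round 3: Option 1 21, Option 3 9, Option 4 16. Option 3 eliminated.
Round 4: Option 1 30, Option 4 16. Option 1 has a majority (≥24).

Option 1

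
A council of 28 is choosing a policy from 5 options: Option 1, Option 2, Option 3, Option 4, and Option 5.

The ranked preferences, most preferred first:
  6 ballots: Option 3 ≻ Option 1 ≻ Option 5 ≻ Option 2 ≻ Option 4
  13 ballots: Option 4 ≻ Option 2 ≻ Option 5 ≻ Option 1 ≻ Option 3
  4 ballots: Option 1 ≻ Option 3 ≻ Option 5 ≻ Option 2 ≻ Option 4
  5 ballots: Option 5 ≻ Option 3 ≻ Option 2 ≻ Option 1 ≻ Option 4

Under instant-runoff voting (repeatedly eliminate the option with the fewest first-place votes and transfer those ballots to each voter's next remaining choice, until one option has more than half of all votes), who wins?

Option 3

Round 1: Option 1 4, Option 2 0, Option 3 6, Option 4 13, Option 5 5. Option 2 eliminated.
Round 2: Option 1 4, Option 3 6, Option 4 13, Option 5 5. Option 1 eliminated.
Round 3: Option 3 10, Option 4 13, Option 5 5. Option 5 eliminated.
Round 4: Option 3 15, Option 4 13. Option 3 has a majority (≥15).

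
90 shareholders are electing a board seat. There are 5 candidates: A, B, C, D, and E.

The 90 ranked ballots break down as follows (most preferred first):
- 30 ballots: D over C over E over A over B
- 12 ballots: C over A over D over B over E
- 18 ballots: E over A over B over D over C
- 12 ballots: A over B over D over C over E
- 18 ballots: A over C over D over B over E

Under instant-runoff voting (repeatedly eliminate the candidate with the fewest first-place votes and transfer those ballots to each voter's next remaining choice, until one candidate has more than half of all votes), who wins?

A

Round 1: A 30, B 0, C 12, D 30, E 18. B eliminated.
Round 2: A 30, C 12, D 30, E 18. C eliminated.
Round 3: A 42, D 30, E 18. E eliminated.
Round 4: A 60, D 30. A has a majority (≥46).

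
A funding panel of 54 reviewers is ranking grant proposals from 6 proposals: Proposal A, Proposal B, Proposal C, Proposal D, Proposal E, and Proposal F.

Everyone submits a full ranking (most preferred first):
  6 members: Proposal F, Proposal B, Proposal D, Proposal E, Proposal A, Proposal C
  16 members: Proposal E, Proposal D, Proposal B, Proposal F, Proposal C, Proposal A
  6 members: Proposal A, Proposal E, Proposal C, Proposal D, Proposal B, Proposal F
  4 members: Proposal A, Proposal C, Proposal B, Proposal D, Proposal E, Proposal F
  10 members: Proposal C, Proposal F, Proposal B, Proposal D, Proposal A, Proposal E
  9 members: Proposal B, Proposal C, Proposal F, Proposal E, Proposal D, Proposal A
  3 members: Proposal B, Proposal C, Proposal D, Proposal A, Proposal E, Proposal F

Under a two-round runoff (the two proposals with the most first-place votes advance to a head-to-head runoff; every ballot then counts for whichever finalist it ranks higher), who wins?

Round 1 first-place votes: Proposal A 10, Proposal B 12, Proposal C 10, Proposal D 0, Proposal E 16, Proposal F 6. Proposal E and Proposal B advance.
Runoff: Proposal E is ranked above Proposal B on 22 ballots, Proposal B above Proposal E on 32.

Proposal B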